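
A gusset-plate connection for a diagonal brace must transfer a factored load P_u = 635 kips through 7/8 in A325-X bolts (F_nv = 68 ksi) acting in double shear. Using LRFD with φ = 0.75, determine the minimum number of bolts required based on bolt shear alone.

11 bolts

A_b = π·0.875²/4 = 0.6013 in².
Per-bolt design strength φR_n = 0.75 × 68 × 0.6013 × 2 = 61.33 kips.
n ≥ 635 / 61.33 = 10.35 → use 11 bolts.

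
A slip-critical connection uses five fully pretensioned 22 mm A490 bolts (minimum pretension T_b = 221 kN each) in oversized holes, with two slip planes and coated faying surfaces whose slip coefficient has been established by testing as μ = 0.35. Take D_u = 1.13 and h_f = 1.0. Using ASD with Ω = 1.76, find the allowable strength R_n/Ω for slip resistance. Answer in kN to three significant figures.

R_n = μ · D_u · h_f · T_b · n_s · n_b = 0.35 × 1.13 × 1.0 × 221 × 2 × 5 = 874.1 kN.
Allowable strength R_n/Ω = 874.1 / 1.76 = 497 kN.

497 kN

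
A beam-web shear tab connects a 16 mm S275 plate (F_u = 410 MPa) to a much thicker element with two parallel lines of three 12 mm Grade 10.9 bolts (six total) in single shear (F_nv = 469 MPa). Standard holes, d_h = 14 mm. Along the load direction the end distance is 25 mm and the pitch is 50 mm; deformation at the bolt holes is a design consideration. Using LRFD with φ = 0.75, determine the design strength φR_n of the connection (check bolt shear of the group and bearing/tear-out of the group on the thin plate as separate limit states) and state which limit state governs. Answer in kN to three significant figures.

239 kN (bolt shear governs)

Bolt shear: A_b = π·12²/4 = 113.1 mm²; R_n = 469 × 113.1 × 6 × 1 / 1000 = 318.3 kN → 0.75 × 318.3 = 239 kN.
Bearing (1.2 l_c t F_u ≤ 2.4 d t F_u): upper limit = 2.4·12·16·410 / 1000 = 188.9 kN.
  Edge l_c = 25 − 14/2 = 18 → r_n = 141.7 kN; interior l_c = 50 − 14 = 36 → r_n = 188.9 kN.
  R_n,bearing = 2·141.7 + 4·188.9 = 1039 kN → 0.75 × 1039 = 779 kN.
Bolt shear governs: 239 kN.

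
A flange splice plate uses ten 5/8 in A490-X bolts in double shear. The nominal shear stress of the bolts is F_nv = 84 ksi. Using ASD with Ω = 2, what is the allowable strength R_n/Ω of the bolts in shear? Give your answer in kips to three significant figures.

258 kips

A_b = π × 0.625² / 4 = 0.3068 in².
R_n = F_nv · A_b · n · n_s = 84 × 0.3068 × 10 × 2 = 515.4 kips.
Allowable strength R_n/Ω = 515.4 / 2 = 258 kips.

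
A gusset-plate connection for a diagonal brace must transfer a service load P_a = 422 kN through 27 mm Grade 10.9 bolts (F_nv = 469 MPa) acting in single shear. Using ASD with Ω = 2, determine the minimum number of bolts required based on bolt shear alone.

A_b = π·27²/4 = 572.6 mm².
Per-bolt allowable strength R_n/Ω = 469 × 572.6 × 1 / 1000 / 2 = 134.3 kN.
n ≥ 422 / 134.3 = 3.143 → use 4 bolts.

4 bolts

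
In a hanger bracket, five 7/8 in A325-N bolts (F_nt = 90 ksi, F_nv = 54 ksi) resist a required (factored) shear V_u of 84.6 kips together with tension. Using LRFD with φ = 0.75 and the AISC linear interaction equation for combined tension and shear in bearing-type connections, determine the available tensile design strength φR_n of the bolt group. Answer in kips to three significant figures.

A_b = π·0.875²/4 = 0.6013 in²; f_rv = 84.6 / (5 × 0.6013) = 28.14 ksi.
F'_nt = 1.3 F_nt − (F_nt / φF_nv) f_rv = 1.3·90 − (90/(0.75·54))·28.14 = 54.47 ksi, capped at F_nt → F'_nt = 54.47 ksi.
R_n = F'_nt · A_b · n = 54.47 × 0.6013 × 5 = 163.8 kips.
Design strength φR_n = 0.75 × 163.8 = 123 kips.

123 kips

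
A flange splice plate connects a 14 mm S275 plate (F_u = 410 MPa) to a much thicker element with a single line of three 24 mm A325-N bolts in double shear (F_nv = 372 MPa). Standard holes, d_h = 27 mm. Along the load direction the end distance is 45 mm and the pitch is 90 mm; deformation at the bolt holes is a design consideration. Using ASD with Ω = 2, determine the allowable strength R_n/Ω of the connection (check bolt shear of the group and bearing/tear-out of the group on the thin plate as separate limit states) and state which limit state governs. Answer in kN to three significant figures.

Bolt shear: A_b = π·24²/4 = 452.4 mm²; R_n = 372 × 452.4 × 3 × 2 / 1000 = 1010 kN → 1010 / 2 = 505 kN.
Bearing (1.2 l_c t F_u ≤ 2.4 d t F_u): upper limit = 2.4·24·14·410 / 1000 = 330.6 kN.
  Edge l_c = 45 − 27/2 = 31.5 → r_n = 217 kN; interior l_c = 90 − 27 = 63 → r_n = 330.6 kN.
  R_n,bearing = 1·217 + 2·330.6 = 878.2 kN → 878.2 / 2 = 439 kN.
Bearing governs: 439 kN.

439 kN (bearing governs)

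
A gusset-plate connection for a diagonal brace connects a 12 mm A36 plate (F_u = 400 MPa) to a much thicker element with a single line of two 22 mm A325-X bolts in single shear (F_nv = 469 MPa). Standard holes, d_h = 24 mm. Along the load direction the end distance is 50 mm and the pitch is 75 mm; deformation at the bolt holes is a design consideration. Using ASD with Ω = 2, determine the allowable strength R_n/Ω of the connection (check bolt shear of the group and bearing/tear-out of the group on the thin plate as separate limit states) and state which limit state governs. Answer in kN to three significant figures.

Bolt shear: A_b = π·22²/4 = 380.1 mm²; R_n = 469 × 380.1 × 2 × 1 / 1000 = 356.6 kN → 356.6 / 2 = 178 kN.
Bearing (1.2 l_c t F_u ≤ 2.4 d t F_u): upper limit = 2.4·22·12·400 / 1000 = 253.4 kN.
  Edge l_c = 50 − 24/2 = 38 → r_n = 218.9 kN; interior l_c = 75 − 24 = 51 → r_n = 253.4 kN.
  R_n,bearing = 1·218.9 + 1·253.4 = 472.3 kN → 472.3 / 2 = 236 kN.
Bolt shear governs: 178 kN.

178 kN (bolt shear governs)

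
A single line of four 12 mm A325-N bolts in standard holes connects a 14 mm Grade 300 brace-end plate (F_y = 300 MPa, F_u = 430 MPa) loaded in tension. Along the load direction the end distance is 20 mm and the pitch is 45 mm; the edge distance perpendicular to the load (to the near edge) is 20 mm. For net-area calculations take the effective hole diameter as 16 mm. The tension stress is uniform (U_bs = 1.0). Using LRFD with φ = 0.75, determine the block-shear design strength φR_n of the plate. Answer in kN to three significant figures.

Shear plane L_v = 20 + 3·45 = 155 mm; A_gv = 155 × 14 = 2170 mm².
A_nv = (155 − 3.5·16) × 14 = 1386 mm².
A_nt = (20 − 0.5·16) × 14 = 168 mm².
0.6 F_u A_nv = 357.6 kN; 0.6 F_y A_gv = 390.6 kN → shear rupture governs the shear term.
R_n = 357.6 + 1.0 × 430 × 168 / 1000 = 429.8 kN.
Design strength φR_n = 0.75 × 429.8 = 322 kN.

322 kN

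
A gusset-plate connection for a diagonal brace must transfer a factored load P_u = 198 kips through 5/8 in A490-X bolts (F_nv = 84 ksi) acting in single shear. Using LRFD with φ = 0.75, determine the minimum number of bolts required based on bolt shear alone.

11 bolts

A_b = π·0.625²/4 = 0.3068 in².
Per-bolt design strength φR_n = 0.75 × 84 × 0.3068 × 1 = 19.33 kips.
n ≥ 198 / 19.33 = 10.24 → use 11 bolts.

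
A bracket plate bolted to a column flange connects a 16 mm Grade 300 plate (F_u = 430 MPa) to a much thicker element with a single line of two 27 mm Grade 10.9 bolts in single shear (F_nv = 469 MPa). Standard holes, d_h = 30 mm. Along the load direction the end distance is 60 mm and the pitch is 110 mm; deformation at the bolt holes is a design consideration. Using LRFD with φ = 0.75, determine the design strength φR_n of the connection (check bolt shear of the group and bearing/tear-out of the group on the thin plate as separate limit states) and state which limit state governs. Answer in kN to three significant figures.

Bolt shear: A_b = π·27²/4 = 572.6 mm²; R_n = 469 × 572.6 × 2 × 1 / 1000 = 537.1 kN → 0.75 × 537.1 = 403 kN.
Bearing (1.2 l_c t F_u ≤ 2.4 d t F_u): upper limit = 2.4·27·16·430 / 1000 = 445.8 kN.
  Edge l_c = 60 − 30/2 = 45 → r_n = 371.5 kN; interior l_c = 110 − 30 = 80 → r_n = 445.8 kN.
  R_n,bearing = 1·371.5 + 1·445.8 = 817.3 kN → 0.75 × 817.3 = 613 kN.
Bolt shear governs: 403 kN.

403 kN (bolt shear governs)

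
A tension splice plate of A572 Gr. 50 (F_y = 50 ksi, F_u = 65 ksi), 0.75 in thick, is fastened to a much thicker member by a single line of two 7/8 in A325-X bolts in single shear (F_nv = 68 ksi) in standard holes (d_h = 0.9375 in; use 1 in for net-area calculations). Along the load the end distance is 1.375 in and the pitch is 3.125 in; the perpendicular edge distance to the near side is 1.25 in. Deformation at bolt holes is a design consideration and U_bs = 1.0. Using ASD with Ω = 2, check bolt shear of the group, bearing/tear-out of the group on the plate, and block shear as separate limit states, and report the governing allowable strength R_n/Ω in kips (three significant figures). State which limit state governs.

40.9 kips (bolt shear governs)

Bolt shear: A_b = π·0.875²/4 = 0.6013 in²; R_n = 68 × 0.6013 × 2 × 1 = 81.78 kips → 81.78 / 2 = 40.9 kips.
Bearing: edge l_c = 0.9062, r_n = 53.02 kips; interior l_c = 2.188, r_n = 102.4 kips; R_n = 53.02 + 1·102.4 = 155.4 kips → 77.7 kips.
Block shear: A_gv = 3.375, A_nv = 2.25, A_nt = 0.5625 in²; R_n = min(0.6F_uA_nv, 0.6F_yA_gv) + U_bs·F_u·A_nt = 124.3 kips → 62.2 kips.
Bolt shear governs: 40.9 kips.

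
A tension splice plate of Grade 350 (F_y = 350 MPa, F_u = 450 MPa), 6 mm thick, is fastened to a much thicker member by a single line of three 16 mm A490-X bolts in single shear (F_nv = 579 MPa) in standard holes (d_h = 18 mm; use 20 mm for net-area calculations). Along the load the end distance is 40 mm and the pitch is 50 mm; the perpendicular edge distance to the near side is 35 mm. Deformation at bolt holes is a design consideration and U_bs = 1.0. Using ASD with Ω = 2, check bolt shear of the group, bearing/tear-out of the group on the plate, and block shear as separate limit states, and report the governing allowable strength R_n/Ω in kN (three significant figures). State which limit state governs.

107 kN (block shear governs)

Bolt shear: A_b = π·16²/4 = 201.1 mm²; R_n = 579 × 201.1 × 3 × 1 / 1000 = 349.2 kN → 349.2 / 2 = 175 kN.
Bearing: edge l_c = 31, r_n = 100.4 kN; interior l_c = 32, r_n = 103.7 kN; R_n = 100.4 + 2·103.7 = 307.8 kN → 154 kN.
Block shear: A_gv = 840, A_nv = 540, A_nt = 150 mm²; R_n = min(0.6F_uA_nv, 0.6F_yA_gv) + U_bs·F_u·A_nt = 213.3 kN → 107 kN.
Block shear governs: 107 kN.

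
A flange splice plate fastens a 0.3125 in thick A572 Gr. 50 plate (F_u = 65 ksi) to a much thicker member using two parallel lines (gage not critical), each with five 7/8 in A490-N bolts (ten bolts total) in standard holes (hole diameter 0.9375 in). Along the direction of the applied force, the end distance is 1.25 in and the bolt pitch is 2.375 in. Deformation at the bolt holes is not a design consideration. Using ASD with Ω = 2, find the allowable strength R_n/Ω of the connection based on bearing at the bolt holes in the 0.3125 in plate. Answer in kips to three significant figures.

Per bolt r_n = 1.5 l_c t F_u ≤ 3.0 d t F_u; upper limit = 3.0 × 0.875 × 0.3125 × 65 = 53.32 kips.
Edge bolt: l_c = 1.25 − 0.9375/2 = 0.7812 in → 1.5 × 0.7812 × 0.3125 × 65 = 23.8 → r_n = 23.8 kips.
Interior bolts: l_c = 2.375 − 0.9375 = 1.438 in → 1.5 × 1.438 × 0.3125 × 65 = 43.8 → r_n = 43.8 kips.
R_n = 2 × 23.8 + 8 × 43.8 = 398 kips.
Allowable strength R_n/Ω = 398 / 2 = 199 kips.

199 kips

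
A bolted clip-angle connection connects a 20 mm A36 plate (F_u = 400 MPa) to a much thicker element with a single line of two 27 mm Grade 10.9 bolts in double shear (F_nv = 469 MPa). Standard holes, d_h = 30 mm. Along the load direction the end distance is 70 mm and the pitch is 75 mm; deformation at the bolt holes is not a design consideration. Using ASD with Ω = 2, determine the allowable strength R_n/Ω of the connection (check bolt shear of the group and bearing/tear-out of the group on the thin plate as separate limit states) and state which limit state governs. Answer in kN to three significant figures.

537 kN (bolt shear governs)

Bolt shear: A_b = π·27²/4 = 572.6 mm²; R_n = 469 × 572.6 × 2 × 2 / 1000 = 1074 kN → 1074 / 2 = 537 kN.
Bearing (1.5 l_c t F_u ≤ 3.0 d t F_u): upper limit = 3.0·27·20·400 / 1000 = 648 kN.
  Edge l_c = 70 − 30/2 = 55 → r_n = 648 kN; interior l_c = 75 − 30 = 45 → r_n = 540 kN.
  R_n,bearing = 1·648 + 1·540 = 1188 kN → 1188 / 2 = 594 kN.
Bolt shear governs: 537 kN.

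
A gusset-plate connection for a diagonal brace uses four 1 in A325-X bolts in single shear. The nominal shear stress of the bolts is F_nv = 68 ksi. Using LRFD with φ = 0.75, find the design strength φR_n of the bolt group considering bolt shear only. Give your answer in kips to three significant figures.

160 kips

A_b = π × 1² / 4 = 0.7854 in².
R_n = F_nv · A_b · n · n_s = 68 × 0.7854 × 4 × 1 = 213.6 kips.
Design strength φR_n = 0.75 × 213.6 = 160 kips.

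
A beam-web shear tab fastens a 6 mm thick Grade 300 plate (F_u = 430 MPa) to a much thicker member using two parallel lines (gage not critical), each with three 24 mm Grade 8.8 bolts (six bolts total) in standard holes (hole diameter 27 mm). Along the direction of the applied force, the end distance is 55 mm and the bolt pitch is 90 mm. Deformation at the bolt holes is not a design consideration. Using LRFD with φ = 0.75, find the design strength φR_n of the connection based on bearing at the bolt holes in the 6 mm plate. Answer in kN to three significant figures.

Per bolt r_n = 1.5 l_c t F_u ≤ 3.0 d t F_u; upper limit = 3.0 × 24 × 6 × 430 / 1000 = 185.8 kN.
Edge bolt: l_c = 55 − 27/2 = 41.5 mm → 1.5 × 41.5 × 6 × 430 / 1000 = 160.6 → r_n = 160.6 kN.
Interior bolts: l_c = 90 − 27 = 63 mm → 1.5 × 63 × 6 × 430 / 1000 = 243.8 → r_n = 185.8 kN.
R_n = 2 × 160.6 + 4 × 185.8 = 1064 kN.
Design strength φR_n = 0.75 × 1064 = 798 kN.

798 kN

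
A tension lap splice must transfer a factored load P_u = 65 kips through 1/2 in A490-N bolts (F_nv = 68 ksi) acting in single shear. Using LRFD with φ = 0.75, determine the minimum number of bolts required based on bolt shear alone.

7 bolts

A_b = π·0.5²/4 = 0.1963 in².
Per-bolt design strength φR_n = 0.75 × 68 × 0.1963 × 1 = 10.01 kips.
n ≥ 65 / 10.01 = 6.491 → use 7 bolts.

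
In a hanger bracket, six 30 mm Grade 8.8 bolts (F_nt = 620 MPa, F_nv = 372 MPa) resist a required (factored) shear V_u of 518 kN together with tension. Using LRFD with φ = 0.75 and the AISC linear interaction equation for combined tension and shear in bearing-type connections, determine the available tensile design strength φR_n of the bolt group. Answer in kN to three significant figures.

A_b = π·30²/4 = 706.9 mm²; f_rv = 518 × 1000 / (6 × 706.9) = 122.1 MPa.
F'_nt = 1.3 F_nt − (F_nt / φF_nv) f_rv = 1.3·620 − (620/(0.75·372))·122.1 = 534.6 MPa, capped at F_nt → F'_nt = 534.6 MPa.
R_n = F'_nt · A_b · n = 534.6 × 706.9 × 6 / 1000 = 2267 kN.
Design strength φR_n = 0.75 × 2267 = 1700 kN.

1700 kN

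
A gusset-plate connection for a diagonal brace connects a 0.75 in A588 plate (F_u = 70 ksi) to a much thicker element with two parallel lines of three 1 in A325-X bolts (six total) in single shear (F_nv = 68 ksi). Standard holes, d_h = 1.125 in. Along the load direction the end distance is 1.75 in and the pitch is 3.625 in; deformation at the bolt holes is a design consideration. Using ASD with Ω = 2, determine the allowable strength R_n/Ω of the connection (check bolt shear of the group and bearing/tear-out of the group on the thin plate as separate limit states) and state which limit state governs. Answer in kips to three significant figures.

Bolt shear: A_b = π·1²/4 = 0.7854 in²; R_n = 68 × 0.7854 × 6 × 1 = 320.4 kips → 320.4 / 2 = 160 kips.
Bearing (1.2 l_c t F_u ≤ 2.4 d t F_u): upper limit = 2.4·1·0.75·70 = 126 kips.
  Edge l_c = 1.75 − 1.125/2 = 1.188 → r_n = 74.81 kips; interior l_c = 3.625 − 1.125 = 2.5 → r_n = 126 kips.
  R_n,bearing = 2·74.81 + 4·126 = 653.6 kips → 653.6 / 2 = 327 kips.
Bolt shear governs: 160 kips.

160 kips (bolt shear governs)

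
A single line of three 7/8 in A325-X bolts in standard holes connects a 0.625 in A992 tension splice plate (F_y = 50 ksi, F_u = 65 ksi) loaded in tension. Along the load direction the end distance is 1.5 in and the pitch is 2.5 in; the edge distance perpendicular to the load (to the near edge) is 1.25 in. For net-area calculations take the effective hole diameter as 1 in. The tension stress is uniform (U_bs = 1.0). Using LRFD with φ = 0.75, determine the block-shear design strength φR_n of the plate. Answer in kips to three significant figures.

Shear plane L_v = 1.5 + 2·2.5 = 6.5 in; A_gv = 6.5 × 0.625 = 4.062 in².
A_nv = (6.5 − 2.5·1) × 0.625 = 2.5 in².
A_nt = (1.25 − 0.5·1) × 0.625 = 0.4688 in².
0.6 F_u A_nv = 97.5 kips; 0.6 F_y A_gv = 121.9 kips → shear rupture governs the shear term.
R_n = 97.5 + 1.0 × 65 × 0.4688 = 128 kips.
Design strength φR_n = 0.75 × 128 = 96 kips.

96 kips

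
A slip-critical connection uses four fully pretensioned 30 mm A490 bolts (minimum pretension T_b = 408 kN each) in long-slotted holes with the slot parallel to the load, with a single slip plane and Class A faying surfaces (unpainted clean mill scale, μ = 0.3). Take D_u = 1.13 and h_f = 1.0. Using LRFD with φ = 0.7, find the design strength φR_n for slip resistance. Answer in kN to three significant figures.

R_n = μ · D_u · h_f · T_b · n_s · n_b = 0.3 × 1.13 × 1.0 × 408 × 1 × 4 = 553.2 kN.
Design strength φR_n = 0.7 × 553.2 = 387 kN.

387 kN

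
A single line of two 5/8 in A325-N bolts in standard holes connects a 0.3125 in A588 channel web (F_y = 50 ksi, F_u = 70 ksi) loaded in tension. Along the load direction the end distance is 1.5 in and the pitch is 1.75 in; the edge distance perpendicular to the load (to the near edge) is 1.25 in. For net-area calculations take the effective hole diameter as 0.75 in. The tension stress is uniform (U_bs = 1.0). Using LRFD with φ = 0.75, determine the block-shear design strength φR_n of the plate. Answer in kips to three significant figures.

35.3 kips

Shear plane L_v = 1.5 + 1·1.75 = 3.25 in; A_gv = 3.25 × 0.3125 = 1.016 in².
A_nv = (3.25 − 1.5·0.75) × 0.3125 = 0.6641 in².
A_nt = (1.25 − 0.5·0.75) × 0.3125 = 0.2734 in².
0.6 F_u A_nv = 27.89 kips; 0.6 F_y A_gv = 30.47 kips → shear rupture governs the shear term.
R_n = 27.89 + 1.0 × 70 × 0.2734 = 47.03 kips.
Design strength φR_n = 0.75 × 47.03 = 35.3 kips.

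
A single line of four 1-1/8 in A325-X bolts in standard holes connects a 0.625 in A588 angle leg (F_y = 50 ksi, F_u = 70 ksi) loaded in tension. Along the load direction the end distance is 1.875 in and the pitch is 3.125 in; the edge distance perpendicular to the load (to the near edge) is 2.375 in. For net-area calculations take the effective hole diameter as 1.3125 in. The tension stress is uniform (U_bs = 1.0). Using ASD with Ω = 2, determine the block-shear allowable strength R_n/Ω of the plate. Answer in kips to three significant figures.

Shear plane L_v = 1.875 + 3·3.125 = 11.25 in; A_gv = 11.25 × 0.625 = 7.031 in².
A_nv = (11.25 − 3.5·1.3125) × 0.625 = 4.16 in².
A_nt = (2.375 − 0.5·1.3125) × 0.625 = 1.074 in².
0.6 F_u A_nv = 174.7 kips; 0.6 F_y A_gv = 210.9 kips → shear rupture governs the shear term.
R_n = 174.7 + 1.0 × 70 × 1.074 = 249.9 kips.
Allowable strength R_n/Ω = 249.9 / 2 = 125 kips.

125 kips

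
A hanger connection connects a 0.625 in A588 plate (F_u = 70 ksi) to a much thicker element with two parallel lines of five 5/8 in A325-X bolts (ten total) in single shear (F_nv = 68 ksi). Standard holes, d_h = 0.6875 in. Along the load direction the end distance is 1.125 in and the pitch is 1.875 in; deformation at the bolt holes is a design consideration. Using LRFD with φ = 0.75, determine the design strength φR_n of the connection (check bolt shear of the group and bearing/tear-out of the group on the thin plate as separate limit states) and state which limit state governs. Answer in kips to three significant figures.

Bolt shear: A_b = π·0.625²/4 = 0.3068 in²; R_n = 68 × 0.3068 × 10 × 1 = 208.6 kips → 0.75 × 208.6 = 156 kips.
Bearing (1.2 l_c t F_u ≤ 2.4 d t F_u): upper limit = 2.4·0.625·0.625·70 = 65.62 kips.
  Edge l_c = 1.125 − 0.6875/2 = 0.7812 → r_n = 41.02 kips; interior l_c = 1.875 − 0.6875 = 1.188 → r_n = 62.34 kips.
  R_n,bearing = 2·41.02 + 8·62.34 = 580.8 kips → 0.75 × 580.8 = 436 kips.
Bolt shear governs: 156 kips.

156 kips (bolt shear governs)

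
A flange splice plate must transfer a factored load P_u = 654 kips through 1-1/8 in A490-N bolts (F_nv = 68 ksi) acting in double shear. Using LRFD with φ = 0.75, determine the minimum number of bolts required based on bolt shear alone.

A_b = π·1.125²/4 = 0.994 in².
Per-bolt design strength φR_n = 0.75 × 68 × 0.994 × 2 = 101.4 kips.
n ≥ 654 / 101.4 = 6.45 → use 7 bolts.

7 bolts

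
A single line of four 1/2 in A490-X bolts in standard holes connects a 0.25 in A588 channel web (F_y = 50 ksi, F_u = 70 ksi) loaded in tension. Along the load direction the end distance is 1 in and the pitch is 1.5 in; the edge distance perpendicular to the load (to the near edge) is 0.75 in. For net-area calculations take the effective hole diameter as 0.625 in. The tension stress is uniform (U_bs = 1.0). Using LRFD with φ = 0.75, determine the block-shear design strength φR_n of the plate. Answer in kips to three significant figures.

Shear plane L_v = 1 + 3·1.5 = 5.5 in; A_gv = 5.5 × 0.25 = 1.375 in².
A_nv = (5.5 − 3.5·0.625) × 0.25 = 0.8281 in².
A_nt = (0.75 − 0.5·0.625) × 0.25 = 0.1094 in².
0.6 F_u A_nv = 34.78 kips; 0.6 F_y A_gv = 41.25 kips → shear rupture governs the shear term.
R_n = 34.78 + 1.0 × 70 × 0.1094 = 42.44 kips.
Design strength φR_n = 0.75 × 42.44 = 31.8 kips.

31.8 kips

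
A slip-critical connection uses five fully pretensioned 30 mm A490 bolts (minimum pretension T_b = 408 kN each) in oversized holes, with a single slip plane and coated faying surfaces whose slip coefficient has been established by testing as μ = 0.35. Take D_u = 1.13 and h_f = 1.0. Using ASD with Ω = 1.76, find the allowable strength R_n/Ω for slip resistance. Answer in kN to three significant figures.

458 kN

R_n = μ · D_u · h_f · T_b · n_s · n_b = 0.35 × 1.13 × 1.0 × 408 × 1 × 5 = 806.8 kN.
Allowable strength R_n/Ω = 806.8 / 1.76 = 458 kN.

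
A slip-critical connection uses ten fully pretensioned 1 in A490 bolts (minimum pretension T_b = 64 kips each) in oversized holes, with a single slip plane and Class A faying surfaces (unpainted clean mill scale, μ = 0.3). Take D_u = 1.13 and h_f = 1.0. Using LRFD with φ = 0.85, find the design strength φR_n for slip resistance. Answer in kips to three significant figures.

R_n = μ · D_u · h_f · T_b · n_s · n_b = 0.3 × 1.13 × 1.0 × 64 × 1 × 10 = 217 kips.
Design strength φR_n = 0.85 × 217 = 184 kips.

184 kips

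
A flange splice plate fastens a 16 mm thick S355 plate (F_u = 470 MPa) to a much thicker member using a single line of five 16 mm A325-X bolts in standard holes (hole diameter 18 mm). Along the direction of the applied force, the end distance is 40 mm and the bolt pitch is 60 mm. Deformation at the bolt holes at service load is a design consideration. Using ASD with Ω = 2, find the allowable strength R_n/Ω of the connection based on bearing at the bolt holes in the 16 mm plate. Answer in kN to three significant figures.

717 kN

Per bolt r_n = 1.2 l_c t F_u ≤ 2.4 d t F_u; upper limit = 2.4 × 16 × 16 × 470 / 1000 = 288.8 kN.
Edge bolt: l_c = 40 − 18/2 = 31 mm → 1.2 × 31 × 16 × 470 / 1000 = 279.7 → r_n = 279.7 kN.
Interior bolts: l_c = 60 − 18 = 42 mm → 1.2 × 42 × 16 × 470 / 1000 = 379 → r_n = 288.8 kN.
R_n = 1 × 279.7 + 4 × 288.8 = 1435 kN.
Allowable strength R_n/Ω = 1435 / 2 = 717 kN.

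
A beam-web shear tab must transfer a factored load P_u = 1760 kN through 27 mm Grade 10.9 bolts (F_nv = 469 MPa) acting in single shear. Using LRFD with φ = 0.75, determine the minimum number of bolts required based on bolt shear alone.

A_b = π·27²/4 = 572.6 mm².
Per-bolt design strength φR_n = 0.75 × 469 × 572.6 × 1 / 1000 = 201.4 kN.
n ≥ 1760 / 201.4 = 8.739 → use 9 bolts.

9 bolts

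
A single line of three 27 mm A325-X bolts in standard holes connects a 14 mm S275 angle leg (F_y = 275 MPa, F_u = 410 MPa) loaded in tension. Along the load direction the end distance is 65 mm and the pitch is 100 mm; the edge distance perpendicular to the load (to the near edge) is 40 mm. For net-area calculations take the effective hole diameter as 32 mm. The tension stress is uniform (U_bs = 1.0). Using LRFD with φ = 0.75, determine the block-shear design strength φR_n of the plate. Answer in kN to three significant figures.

562 kN

Shear plane L_v = 65 + 2·100 = 265 mm; A_gv = 265 × 14 = 3710 mm².
A_nv = (265 − 2.5·32) × 14 = 2590 mm².
A_nt = (40 − 0.5·32) × 14 = 336 mm².
0.6 F_u A_nv = 637.1 kN; 0.6 F_y A_gv = 612.1 kN → shear yielding governs the shear term.
R_n = 612.1 + 1.0 × 410 × 336 / 1000 = 749.9 kN.
Design strength φR_n = 0.75 × 749.9 = 562 kN.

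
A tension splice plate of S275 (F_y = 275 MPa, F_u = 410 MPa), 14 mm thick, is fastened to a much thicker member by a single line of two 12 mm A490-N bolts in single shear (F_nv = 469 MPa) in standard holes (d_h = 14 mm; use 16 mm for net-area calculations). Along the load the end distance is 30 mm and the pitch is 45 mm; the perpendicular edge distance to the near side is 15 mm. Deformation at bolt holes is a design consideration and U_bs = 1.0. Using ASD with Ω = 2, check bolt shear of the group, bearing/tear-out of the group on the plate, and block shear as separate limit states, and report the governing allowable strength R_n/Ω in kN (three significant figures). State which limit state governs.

Bolt shear: A_b = π·12²/4 = 113.1 mm²; R_n = 469 × 113.1 × 2 × 1 / 1000 = 106.1 kN → 106.1 / 2 = 53 kN.
Bearing: edge l_c = 23, r_n = 158.4 kN; interior l_c = 31, r_n = 165.3 kN; R_n = 158.4 + 1·165.3 = 323.7 kN → 162 kN.
Block shear: A_gv = 1050, A_nv = 714, A_nt = 98 mm²; R_n = min(0.6F_uA_nv, 0.6F_yA_gv) + U_bs·F_u·A_nt = 213.4 kN → 107 kN.
Bolt shear governs: 53 kN.

53 kN (bolt shear governs)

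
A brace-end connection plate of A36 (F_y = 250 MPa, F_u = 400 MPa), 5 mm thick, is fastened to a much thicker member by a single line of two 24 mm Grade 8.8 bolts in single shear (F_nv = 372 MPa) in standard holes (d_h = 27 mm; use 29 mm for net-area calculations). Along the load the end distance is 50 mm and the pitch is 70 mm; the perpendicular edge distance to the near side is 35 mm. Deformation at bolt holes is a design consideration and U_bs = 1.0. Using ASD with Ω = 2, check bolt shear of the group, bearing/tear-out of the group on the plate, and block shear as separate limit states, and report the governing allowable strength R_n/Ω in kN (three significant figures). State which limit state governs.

65.5 kN (block shear governs)

Bolt shear: A_b = π·24²/4 = 452.4 mm²; R_n = 372 × 452.4 × 2 × 1 / 1000 = 336.6 kN → 336.6 / 2 = 168 kN.
Bearing: edge l_c = 36.5, r_n = 87.6 kN; interior l_c = 43, r_n = 103.2 kN; R_n = 87.6 + 1·103.2 = 190.8 kN → 95.4 kN.
Block shear: A_gv = 600, A_nv = 382.5, A_nt = 102.5 mm²; R_n = min(0.6F_uA_nv, 0.6F_yA_gv) + U_bs·F_u·A_nt = 131 kN → 65.5 kN.
Block shear governs: 65.5 kN.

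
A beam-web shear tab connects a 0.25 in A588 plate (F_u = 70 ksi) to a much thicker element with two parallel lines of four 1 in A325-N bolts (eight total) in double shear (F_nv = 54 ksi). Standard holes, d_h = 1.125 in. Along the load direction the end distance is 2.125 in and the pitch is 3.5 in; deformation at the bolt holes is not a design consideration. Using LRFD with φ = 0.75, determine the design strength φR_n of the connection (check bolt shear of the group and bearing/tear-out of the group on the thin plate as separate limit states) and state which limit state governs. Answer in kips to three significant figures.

Bolt shear: A_b = π·1²/4 = 0.7854 in²; R_n = 54 × 0.7854 × 8 × 2 = 678.6 kips → 0.75 × 678.6 = 509 kips.
Bearing (1.5 l_c t F_u ≤ 3.0 d t F_u): upper limit = 3.0·1·0.25·70 = 52.5 kips.
  Edge l_c = 2.125 − 1.125/2 = 1.562 → r_n = 41.02 kips; interior l_c = 3.5 − 1.125 = 2.375 → r_n = 52.5 kips.
  R_n,bearing = 2·41.02 + 6·52.5 = 397 kips → 0.75 × 397 = 298 kips.
Bearing governs: 298 kips.

298 kips (bearing governs)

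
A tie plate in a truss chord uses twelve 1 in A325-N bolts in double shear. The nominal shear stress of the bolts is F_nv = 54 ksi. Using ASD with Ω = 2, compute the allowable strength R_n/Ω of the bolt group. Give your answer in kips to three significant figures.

509 kips

A_b = π × 1² / 4 = 0.7854 in².
R_n = F_nv · A_b · n · n_s = 54 × 0.7854 × 12 × 2 = 1018 kips.
Allowable strength R_n/Ω = 1018 / 2 = 509 kips.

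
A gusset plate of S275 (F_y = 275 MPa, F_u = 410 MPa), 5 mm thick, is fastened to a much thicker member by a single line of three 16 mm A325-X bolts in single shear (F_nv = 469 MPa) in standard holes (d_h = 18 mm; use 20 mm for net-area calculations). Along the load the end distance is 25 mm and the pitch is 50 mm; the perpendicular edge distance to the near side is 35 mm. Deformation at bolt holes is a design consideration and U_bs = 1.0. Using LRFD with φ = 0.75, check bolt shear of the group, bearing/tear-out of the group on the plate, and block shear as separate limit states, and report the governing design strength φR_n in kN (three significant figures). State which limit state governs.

Bolt shear: A_b = π·16²/4 = 201.1 mm²; R_n = 469 × 201.1 × 3 × 1 / 1000 = 282.9 kN → 0.75 × 282.9 = 212 kN.
Bearing: edge l_c = 16, r_n = 39.36 kN; interior l_c = 32, r_n = 78.72 kN; R_n = 39.36 + 2·78.72 = 196.8 kN → 148 kN.
Block shear: A_gv = 625, A_nv = 375, A_nt = 125 mm²; R_n = min(0.6F_uA_nv, 0.6F_yA_gv) + U_bs·F_u·A_nt = 143.5 kN → 108 kN.
Block shear governs: 108 kN.

108 kN (block shear governs)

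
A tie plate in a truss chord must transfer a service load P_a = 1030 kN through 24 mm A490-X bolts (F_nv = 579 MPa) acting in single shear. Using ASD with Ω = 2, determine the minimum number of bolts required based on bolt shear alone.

A_b = π·24²/4 = 452.4 mm².
Per-bolt allowable strength R_n/Ω = 579 × 452.4 × 1 / 1000 / 2 = 131 kN.
n ≥ 1030 / 131 = 7.865 → use 8 bolts.

8 bolts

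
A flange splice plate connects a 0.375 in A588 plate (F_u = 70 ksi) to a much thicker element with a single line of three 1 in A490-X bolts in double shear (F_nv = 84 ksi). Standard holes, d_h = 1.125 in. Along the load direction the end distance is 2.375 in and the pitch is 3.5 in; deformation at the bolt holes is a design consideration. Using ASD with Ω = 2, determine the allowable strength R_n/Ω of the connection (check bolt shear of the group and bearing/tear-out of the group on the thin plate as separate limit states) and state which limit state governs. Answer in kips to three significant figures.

91.5 kips (bearing governs)

Bolt shear: A_b = π·1²/4 = 0.7854 in²; R_n = 84 × 0.7854 × 3 × 2 = 395.8 kips → 395.8 / 2 = 198 kips.
Bearing (1.2 l_c t F_u ≤ 2.4 d t F_u): upper limit = 2.4·1·0.375·70 = 63 kips.
  Edge l_c = 2.375 − 1.125/2 = 1.812 → r_n = 57.09 kips; interior l_c = 3.5 − 1.125 = 2.375 → r_n = 63 kips.
  R_n,bearing = 1·57.09 + 2·63 = 183.1 kips → 183.1 / 2 = 91.5 kips.
Bearing governs: 91.5 kips.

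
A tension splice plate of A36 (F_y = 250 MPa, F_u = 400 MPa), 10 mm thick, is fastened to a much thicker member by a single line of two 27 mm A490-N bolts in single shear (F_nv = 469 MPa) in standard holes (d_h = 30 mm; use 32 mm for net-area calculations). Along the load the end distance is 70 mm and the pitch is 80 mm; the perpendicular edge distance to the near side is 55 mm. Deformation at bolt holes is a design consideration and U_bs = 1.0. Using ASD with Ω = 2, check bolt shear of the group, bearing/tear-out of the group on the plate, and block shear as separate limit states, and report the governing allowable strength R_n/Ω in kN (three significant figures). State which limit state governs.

190 kN (block shear governs)

Bolt shear: A_b = π·27²/4 = 572.6 mm²; R_n = 469 × 572.6 × 2 × 1 / 1000 = 537.1 kN → 537.1 / 2 = 269 kN.
Bearing: edge l_c = 55, r_n = 259.2 kN; interior l_c = 50, r_n = 240 kN; R_n = 259.2 + 1·240 = 499.2 kN → 250 kN.
Block shear: A_gv = 1500, A_nv = 1020, A_nt = 390 mm²; R_n = min(0.6F_uA_nv, 0.6F_yA_gv) + U_bs·F_u·A_nt = 381 kN → 190 kN.
Block shear governs: 190 kN.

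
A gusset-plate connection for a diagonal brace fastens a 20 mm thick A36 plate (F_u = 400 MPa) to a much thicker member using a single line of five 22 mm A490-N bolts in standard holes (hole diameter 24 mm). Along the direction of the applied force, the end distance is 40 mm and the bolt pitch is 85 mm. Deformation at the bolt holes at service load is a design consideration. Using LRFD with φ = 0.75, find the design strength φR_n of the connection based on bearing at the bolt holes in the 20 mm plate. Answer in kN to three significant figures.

Per bolt r_n = 1.2 l_c t F_u ≤ 2.4 d t F_u; upper limit = 2.4 × 22 × 20 × 400 / 1000 = 422.4 kN.
Edge bolt: l_c = 40 − 24/2 = 28 mm → 1.2 × 28 × 20 × 400 / 1000 = 268.8 → r_n = 268.8 kN.
Interior bolts: l_c = 85 − 24 = 61 mm → 1.2 × 61 × 20 × 400 / 1000 = 585.6 → r_n = 422.4 kN.
R_n = 1 × 268.8 + 4 × 422.4 = 1958 kN.
Design strength φR_n = 0.75 × 1958 = 1470 kN.

1470 kN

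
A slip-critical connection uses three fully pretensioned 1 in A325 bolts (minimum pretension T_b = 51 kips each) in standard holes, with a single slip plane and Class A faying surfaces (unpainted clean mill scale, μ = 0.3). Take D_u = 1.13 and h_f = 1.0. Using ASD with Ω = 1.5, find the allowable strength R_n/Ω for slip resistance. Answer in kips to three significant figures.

R_n = μ · D_u · h_f · T_b · n_s · n_b = 0.3 × 1.13 × 1.0 × 51 × 1 × 3 = 51.87 kips.
Allowable strength R_n/Ω = 51.87 / 1.5 = 34.6 kips.

34.6 kips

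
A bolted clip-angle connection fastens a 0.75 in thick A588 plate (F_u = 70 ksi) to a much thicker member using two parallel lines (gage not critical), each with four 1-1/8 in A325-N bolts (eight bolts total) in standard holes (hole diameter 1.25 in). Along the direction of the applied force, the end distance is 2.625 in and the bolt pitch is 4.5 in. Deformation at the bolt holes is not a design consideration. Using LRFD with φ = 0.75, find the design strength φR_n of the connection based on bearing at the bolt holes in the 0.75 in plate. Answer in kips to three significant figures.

1030 kips

Per bolt r_n = 1.5 l_c t F_u ≤ 3.0 d t F_u; upper limit = 3.0 × 1.125 × 0.75 × 70 = 177.2 kips.
Edge bolt: l_c = 2.625 − 1.25/2 = 2 in → 1.5 × 2 × 0.75 × 70 = 157.5 → r_n = 157.5 kips.
Interior bolts: l_c = 4.5 − 1.25 = 3.25 in → 1.5 × 3.25 × 0.75 × 70 = 255.9 → r_n = 177.2 kips.
R_n = 2 × 157.5 + 6 × 177.2 = 1378 kips.
Design strength φR_n = 0.75 × 1378 = 1030 kips.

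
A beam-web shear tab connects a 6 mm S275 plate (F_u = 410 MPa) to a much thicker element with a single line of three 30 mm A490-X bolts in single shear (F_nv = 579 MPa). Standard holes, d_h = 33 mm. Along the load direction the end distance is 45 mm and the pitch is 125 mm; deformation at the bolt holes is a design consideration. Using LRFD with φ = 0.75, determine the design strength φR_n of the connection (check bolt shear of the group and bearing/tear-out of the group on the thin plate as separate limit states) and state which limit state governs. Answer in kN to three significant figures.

Bolt shear: A_b = π·30²/4 = 706.9 mm²; R_n = 579 × 706.9 × 3 × 1 / 1000 = 1228 kN → 0.75 × 1228 = 921 kN.
Bearing (1.2 l_c t F_u ≤ 2.4 d t F_u): upper limit = 2.4·30·6·410 / 1000 = 177.1 kN.
  Edge l_c = 45 − 33/2 = 28.5 → r_n = 84.13 kN; interior l_c = 125 − 33 = 92 → r_n = 177.1 kN.
  R_n,bearing = 1·84.13 + 2·177.1 = 438.4 kN → 0.75 × 438.4 = 329 kN.
Bearing governs: 329 kN.

329 kN (bearing governs)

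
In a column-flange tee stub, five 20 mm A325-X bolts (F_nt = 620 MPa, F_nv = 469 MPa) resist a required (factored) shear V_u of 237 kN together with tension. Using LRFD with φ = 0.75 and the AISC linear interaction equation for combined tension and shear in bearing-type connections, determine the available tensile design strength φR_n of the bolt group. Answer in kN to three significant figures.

636 kN

A_b = π·20²/4 = 314.2 mm²; f_rv = 237 × 1000 / (5 × 314.2) = 150.9 MPa.
F'_nt = 1.3 F_nt − (F_nt / φF_nv) f_rv = 1.3·620 − (620/(0.75·469))·150.9 = 540.1 MPa, capped at F_nt → F'_nt = 540.1 MPa.
R_n = F'_nt · A_b · n = 540.1 × 314.2 × 5 / 1000 = 848.3 kN.
Design strength φR_n = 0.75 × 848.3 = 636 kN.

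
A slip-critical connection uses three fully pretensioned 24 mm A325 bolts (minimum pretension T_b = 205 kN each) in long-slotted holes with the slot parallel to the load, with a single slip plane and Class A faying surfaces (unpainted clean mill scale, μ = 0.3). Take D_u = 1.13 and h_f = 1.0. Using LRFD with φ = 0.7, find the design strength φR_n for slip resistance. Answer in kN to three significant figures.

146 kN

R_n = μ · D_u · h_f · T_b · n_s · n_b = 0.3 × 1.13 × 1.0 × 205 × 1 × 3 = 208.5 kN.
Design strength φR_n = 0.7 × 208.5 = 146 kN.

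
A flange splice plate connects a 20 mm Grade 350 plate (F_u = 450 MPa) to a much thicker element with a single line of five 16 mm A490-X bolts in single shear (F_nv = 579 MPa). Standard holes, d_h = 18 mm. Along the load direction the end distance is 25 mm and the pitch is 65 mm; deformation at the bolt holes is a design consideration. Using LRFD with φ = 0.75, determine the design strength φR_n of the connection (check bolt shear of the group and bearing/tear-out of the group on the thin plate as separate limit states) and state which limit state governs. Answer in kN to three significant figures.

437 kN (bolt shear governs)

Bolt shear: A_b = π·16²/4 = 201.1 mm²; R_n = 579 × 201.1 × 5 × 1 / 1000 = 582.1 kN → 0.75 × 582.1 = 437 kN.
Bearing (1.2 l_c t F_u ≤ 2.4 d t F_u): upper limit = 2.4·16·20·450 / 1000 = 345.6 kN.
  Edge l_c = 25 − 18/2 = 16 → r_n = 172.8 kN; interior l_c = 65 − 18 = 47 → r_n = 345.6 kN.
  R_n,bearing = 1·172.8 + 4·345.6 = 1555 kN → 0.75 × 1555 = 1170 kN.
Bolt shear governs: 437 kN.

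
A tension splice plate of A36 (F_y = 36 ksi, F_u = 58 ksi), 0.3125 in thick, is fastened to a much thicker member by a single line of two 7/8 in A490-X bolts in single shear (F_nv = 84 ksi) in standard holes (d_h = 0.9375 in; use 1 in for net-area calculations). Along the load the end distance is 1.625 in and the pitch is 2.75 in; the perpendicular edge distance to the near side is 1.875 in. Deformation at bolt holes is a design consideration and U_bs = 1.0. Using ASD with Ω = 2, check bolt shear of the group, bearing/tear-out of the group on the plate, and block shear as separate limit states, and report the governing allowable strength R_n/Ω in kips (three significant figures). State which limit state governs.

Bolt shear: A_b = π·0.875²/4 = 0.6013 in²; R_n = 84 × 0.6013 × 2 × 1 = 101 kips → 101 / 2 = 50.5 kips.
Bearing: edge l_c = 1.156, r_n = 25.15 kips; interior l_c = 1.812, r_n = 38.06 kips; R_n = 25.15 + 1·38.06 = 63.21 kips → 31.6 kips.
Block shear: A_gv = 1.367, A_nv = 0.8984, A_nt = 0.4297 in²; R_n = min(0.6F_uA_nv, 0.6F_yA_gv) + U_bs·F_u·A_nt = 54.45 kips → 27.2 kips.
Block shear governs: 27.2 kips.

27.2 kips (block shear governs)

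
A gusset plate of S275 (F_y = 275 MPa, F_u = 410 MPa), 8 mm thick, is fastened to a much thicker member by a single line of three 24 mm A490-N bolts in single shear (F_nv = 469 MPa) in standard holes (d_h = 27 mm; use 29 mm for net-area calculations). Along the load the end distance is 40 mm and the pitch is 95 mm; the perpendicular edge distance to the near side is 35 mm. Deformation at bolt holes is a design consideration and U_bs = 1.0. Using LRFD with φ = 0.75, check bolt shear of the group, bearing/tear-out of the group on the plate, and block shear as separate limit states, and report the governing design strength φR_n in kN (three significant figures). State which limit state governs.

Bolt shear: A_b = π·24²/4 = 452.4 mm²; R_n = 469 × 452.4 × 3 × 1 / 1000 = 636.5 kN → 0.75 × 636.5 = 477 kN.
Bearing: edge l_c = 26.5, r_n = 104.3 kN; interior l_c = 68, r_n = 188.9 kN; R_n = 104.3 + 2·188.9 = 482.2 kN → 362 kN.
Block shear: A_gv = 1840, A_nv = 1260, A_nt = 164 mm²; R_n = min(0.6F_uA_nv, 0.6F_yA_gv) + U_bs·F_u·A_nt = 370.8 kN → 278 kN.
Block shear governs: 278 kN.

278 kN (block shear governs)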